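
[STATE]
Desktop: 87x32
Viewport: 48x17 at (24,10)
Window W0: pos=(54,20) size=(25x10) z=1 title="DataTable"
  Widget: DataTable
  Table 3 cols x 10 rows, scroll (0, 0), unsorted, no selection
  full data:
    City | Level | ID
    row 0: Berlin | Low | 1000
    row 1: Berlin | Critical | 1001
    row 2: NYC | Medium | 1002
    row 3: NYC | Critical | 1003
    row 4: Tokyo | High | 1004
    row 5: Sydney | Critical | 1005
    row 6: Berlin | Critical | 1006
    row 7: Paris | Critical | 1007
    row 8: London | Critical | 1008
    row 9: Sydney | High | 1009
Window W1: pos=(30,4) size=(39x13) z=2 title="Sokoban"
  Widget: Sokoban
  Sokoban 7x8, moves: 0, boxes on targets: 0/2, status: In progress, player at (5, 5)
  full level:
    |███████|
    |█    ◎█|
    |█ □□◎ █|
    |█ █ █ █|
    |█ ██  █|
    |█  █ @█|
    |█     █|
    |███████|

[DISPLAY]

      ┃█ █ █ █                              ┃   
      ┃█ ██  █                              ┃   
      ┃█  █ @█                              ┃   
      ┃█     █                              ┃   
      ┃███████                              ┃   
      ┃Moves: 0  0/2                        ┃   
      ┗━━━━━━━━━━━━━━━━━━━━━━━━━━━━━━━━━━━━━┛   
                                                
                                                
                                                
                              ┏━━━━━━━━━━━━━━━━━
                              ┃ DataTable       
                              ┠─────────────────
                              ┃City  │Level   │I
                              ┃──────┼────────┼─
                              ┃Berlin│Low     │1
                              ┃Berlin│Critical│1


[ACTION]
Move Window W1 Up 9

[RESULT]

      ┃███████                              ┃   
      ┃Moves: 0  0/2                        ┃   
      ┗━━━━━━━━━━━━━━━━━━━━━━━━━━━━━━━━━━━━━┛   
                                                
                                                
                                                
                                                
                                                
                                                
                                                
                              ┏━━━━━━━━━━━━━━━━━
                              ┃ DataTable       
                              ┠─────────────────
                              ┃City  │Level   │I
                              ┃──────┼────────┼─
                              ┃Berlin│Low     │1
                              ┃Berlin│Critical│1


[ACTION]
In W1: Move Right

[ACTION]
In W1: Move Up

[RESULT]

      ┃███████                              ┃   
      ┃Moves: 1  0/2                        ┃   
      ┗━━━━━━━━━━━━━━━━━━━━━━━━━━━━━━━━━━━━━┛   
                                                
                                                
                                                
                                                
                                                
                                                
                                                
                              ┏━━━━━━━━━━━━━━━━━
                              ┃ DataTable       
                              ┠─────────────────
                              ┃City  │Level   │I
                              ┃──────┼────────┼─
                              ┃Berlin│Low     │1
                              ┃Berlin│Critical│1


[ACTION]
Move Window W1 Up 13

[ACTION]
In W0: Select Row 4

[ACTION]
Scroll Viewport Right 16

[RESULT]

                             ┃                  
  0/2                        ┃                  
━━━━━━━━━━━━━━━━━━━━━━━━━━━━━┛                  
                                                
                                                
                                                
                                                
                                                
                                                
                                                
               ┏━━━━━━━━━━━━━━━━━━━━━━━┓        
               ┃ DataTable             ┃        
               ┠───────────────────────┨        
               ┃City  │Level   │ID     ┃        
               ┃──────┼────────┼────   ┃        
               ┃Berlin│Low     │1000   ┃        
               ┃Berlin│Critical│1001   ┃        


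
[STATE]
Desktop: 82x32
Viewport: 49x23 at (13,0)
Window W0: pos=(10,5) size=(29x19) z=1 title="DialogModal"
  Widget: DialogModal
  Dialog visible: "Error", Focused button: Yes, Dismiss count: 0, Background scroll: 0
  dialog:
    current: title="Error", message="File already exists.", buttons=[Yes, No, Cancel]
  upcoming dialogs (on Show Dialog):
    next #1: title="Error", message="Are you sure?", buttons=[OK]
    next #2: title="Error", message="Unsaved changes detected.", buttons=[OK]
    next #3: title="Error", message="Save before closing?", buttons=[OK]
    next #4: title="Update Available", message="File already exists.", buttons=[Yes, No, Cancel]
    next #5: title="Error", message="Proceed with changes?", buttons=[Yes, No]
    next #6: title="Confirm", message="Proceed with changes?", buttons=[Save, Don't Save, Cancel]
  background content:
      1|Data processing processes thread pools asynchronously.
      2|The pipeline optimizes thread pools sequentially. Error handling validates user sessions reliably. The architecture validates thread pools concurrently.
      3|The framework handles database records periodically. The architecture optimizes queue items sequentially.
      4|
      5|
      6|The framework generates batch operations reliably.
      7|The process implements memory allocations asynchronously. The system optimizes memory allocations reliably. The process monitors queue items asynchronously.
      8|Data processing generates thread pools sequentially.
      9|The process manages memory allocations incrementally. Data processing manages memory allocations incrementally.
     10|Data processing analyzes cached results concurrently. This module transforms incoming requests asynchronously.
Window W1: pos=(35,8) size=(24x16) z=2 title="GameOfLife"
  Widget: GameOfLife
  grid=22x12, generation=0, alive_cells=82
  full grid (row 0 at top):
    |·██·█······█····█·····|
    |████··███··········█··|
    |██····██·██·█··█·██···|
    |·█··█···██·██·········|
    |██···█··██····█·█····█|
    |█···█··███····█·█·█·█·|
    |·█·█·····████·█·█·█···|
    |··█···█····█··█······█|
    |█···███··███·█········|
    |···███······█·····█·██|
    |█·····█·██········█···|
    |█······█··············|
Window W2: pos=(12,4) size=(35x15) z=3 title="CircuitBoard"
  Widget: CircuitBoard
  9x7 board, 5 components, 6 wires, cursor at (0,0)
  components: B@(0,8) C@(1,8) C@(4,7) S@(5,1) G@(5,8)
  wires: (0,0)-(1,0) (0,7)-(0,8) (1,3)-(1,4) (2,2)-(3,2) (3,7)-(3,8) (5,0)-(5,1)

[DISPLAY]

                                                 
                                                 
                                                 
                                                 
━━━━━━━━━━━━━━━━━━━━━━━━━━━━━━━━━┓               
 CircuitBoard                    ┃               
─────────────────────────────────┨               
   0 1 2 3 4 5 6 7 8             ┃               
0  [.]                          ·┃━━━━━━━━━━━┓   
    │                            ┃           ┃   
1   ·           · ─ ·            ┃───────────┨   
                                 ┃           ┃   
2           ·                    ┃█····█·····┃   
            │                    ┃········█··┃   
3           ·                   ·┃·█··█·██···┃   
                                 ┃██·········┃   
4                               C┃···█·█····█┃   
                                 ┃···█·█·█·█·┃   
━━━━━━━━━━━━━━━━━━━━━━━━━━━━━━━━━┛██·█·█·█···┃   
                      ┃··█···█····█··█······█┃   
                      ┃█···███··███·█········┃   
                      ┃···███······█·····█·██┃   
                      ┃█·····█·██········█···┃   


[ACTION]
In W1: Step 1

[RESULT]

                                                 
                                                 
                                                 
                                                 
━━━━━━━━━━━━━━━━━━━━━━━━━━━━━━━━━┓               
 CircuitBoard                    ┃               
─────────────────────────────────┨               
   0 1 2 3 4 5 6 7 8             ┃               
0  [.]                          ·┃━━━━━━━━━━━┓   
    │                            ┃           ┃   
1   ·           · ─ ·            ┃───────────┨   
                                 ┃           ┃   
2           ·                    ┃···········┃   
            │                    ┃█····███···┃   
3           ·                   ·┃·█·····█···┃   
                                 ┃███·███····┃   
4                               C┃··█···█····┃   
                                 ┃█··█·█··█··┃   
━━━━━━━━━━━━━━━━━━━━━━━━━━━━━━━━━┛██·█····█··┃   
                      ┃·████·█·······██······┃   
                      ┃······█···██·█······██┃   
                      ┃···█···██··██······█··┃   
                      ┃····█████··········█··┃   


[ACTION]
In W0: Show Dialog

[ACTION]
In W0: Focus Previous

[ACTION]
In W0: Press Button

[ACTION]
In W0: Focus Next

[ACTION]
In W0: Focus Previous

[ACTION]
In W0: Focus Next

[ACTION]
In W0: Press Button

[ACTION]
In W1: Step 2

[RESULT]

                                                 
                                                 
                                                 
                                                 
━━━━━━━━━━━━━━━━━━━━━━━━━━━━━━━━━┓               
 CircuitBoard                    ┃               
─────────────────────────────────┨               
   0 1 2 3 4 5 6 7 8             ┃               
0  [.]                          ·┃━━━━━━━━━━━┓   
    │                            ┃           ┃   
1   ·           · ─ ·            ┃───────────┨   
                                 ┃           ┃   
2           ·                    ┃█·····██···┃   
            │                    ┃█····███···┃   
3           ·                   ·┃█·█·█···█··┃   
                                 ┃··█·██··█··┃   
4                               C┃█·█·····█··┃   
                                 ┃···██·██···┃   
━━━━━━━━━━━━━━━━━━━━━━━━━━━━━━━━━┛·█·········┃   
                      ┃········██·····█······┃   
                      ┃···█····█····███···██·┃   
                      ┃···█··█·█···██········┃   
                      ┃····██·····█··········┃   


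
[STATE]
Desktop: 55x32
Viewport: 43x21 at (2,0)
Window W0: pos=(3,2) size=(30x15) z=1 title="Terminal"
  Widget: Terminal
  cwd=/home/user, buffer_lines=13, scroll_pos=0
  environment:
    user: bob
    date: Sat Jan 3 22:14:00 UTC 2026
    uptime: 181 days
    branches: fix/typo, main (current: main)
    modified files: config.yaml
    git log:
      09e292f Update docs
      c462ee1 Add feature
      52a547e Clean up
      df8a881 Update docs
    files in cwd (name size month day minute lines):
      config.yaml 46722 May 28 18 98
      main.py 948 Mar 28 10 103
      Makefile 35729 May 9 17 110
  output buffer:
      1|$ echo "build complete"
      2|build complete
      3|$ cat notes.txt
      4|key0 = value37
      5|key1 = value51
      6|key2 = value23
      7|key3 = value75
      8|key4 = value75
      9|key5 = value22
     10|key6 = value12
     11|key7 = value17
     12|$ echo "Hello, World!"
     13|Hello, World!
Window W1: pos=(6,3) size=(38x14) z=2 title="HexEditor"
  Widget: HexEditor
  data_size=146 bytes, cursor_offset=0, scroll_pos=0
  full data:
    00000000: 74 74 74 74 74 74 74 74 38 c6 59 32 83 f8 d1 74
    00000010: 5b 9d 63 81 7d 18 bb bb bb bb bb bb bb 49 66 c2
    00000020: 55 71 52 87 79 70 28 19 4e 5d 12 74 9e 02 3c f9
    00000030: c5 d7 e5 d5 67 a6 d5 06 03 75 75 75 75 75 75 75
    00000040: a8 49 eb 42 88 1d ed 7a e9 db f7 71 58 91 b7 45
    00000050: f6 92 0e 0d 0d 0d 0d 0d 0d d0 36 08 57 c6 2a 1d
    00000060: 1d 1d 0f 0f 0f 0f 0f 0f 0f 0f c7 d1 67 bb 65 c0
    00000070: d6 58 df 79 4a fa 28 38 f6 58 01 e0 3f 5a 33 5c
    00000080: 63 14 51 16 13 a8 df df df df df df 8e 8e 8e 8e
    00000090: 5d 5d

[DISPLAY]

                                           
                                           
 ┏━━━━━━━━━━━━━━━━━━━━━━━━━━━━┓            
 ┃ T┏━━━━━━━━━━━━━━━━━━━━━━━━━━━━━━━━━━━━┓ 
 ┠──┃ HexEditor                          ┃ 
 ┃$ ┠────────────────────────────────────┨ 
 ┃bu┃00000000  74 74 74 74 74 74 74 74  3┃ 
 ┃$ ┃00000010  5b 9d 63 81 7d 18 bb bb  b┃ 
 ┃ke┃00000020  55 71 52 87 79 70 28 19  4┃ 
 ┃ke┃00000030  c5 d7 e5 d5 67 a6 d5 06  0┃ 
 ┃ke┃00000040  a8 49 eb 42 88 1d ed 7a  e┃ 
 ┃ke┃00000050  f6 92 0e 0d 0d 0d 0d 0d  0┃ 
 ┃ke┃00000060  1d 1d 0f 0f 0f 0f 0f 0f  0┃ 
 ┃ke┃00000070  d6 58 df 79 4a fa 28 38  f┃ 
 ┃ke┃00000080  63 14 51 16 13 a8 df df  d┃ 
 ┃ke┃00000090  5d 5d                     ┃ 
 ┗━━┗━━━━━━━━━━━━━━━━━━━━━━━━━━━━━━━━━━━━┛ 
                                           
                                           
                                           
                                           


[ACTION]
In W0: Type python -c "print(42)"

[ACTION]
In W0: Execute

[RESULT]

                                           
                                           
 ┏━━━━━━━━━━━━━━━━━━━━━━━━━━━━┓            
 ┃ T┏━━━━━━━━━━━━━━━━━━━━━━━━━━━━━━━━━━━━┓ 
 ┠──┃ HexEditor                          ┃ 
 ┃ke┠────────────────────────────────────┨ 
 ┃ke┃00000000  74 74 74 74 74 74 74 74  3┃ 
 ┃ke┃00000010  5b 9d 63 81 7d 18 bb bb  b┃ 
 ┃ke┃00000020  55 71 52 87 79 70 28 19  4┃ 
 ┃ke┃00000030  c5 d7 e5 d5 67 a6 d5 06  0┃ 
 ┃ke┃00000040  a8 49 eb 42 88 1d ed 7a  e┃ 
 ┃$ ┃00000050  f6 92 0e 0d 0d 0d 0d 0d  0┃ 
 ┃He┃00000060  1d 1d 0f 0f 0f 0f 0f 0f  0┃ 
 ┃$ ┃00000070  d6 58 df 79 4a fa 28 38  f┃ 
 ┃42┃00000080  63 14 51 16 13 a8 df df  d┃ 
 ┃$ ┃00000090  5d 5d                     ┃ 
 ┗━━┗━━━━━━━━━━━━━━━━━━━━━━━━━━━━━━━━━━━━┛ 
                                           
                                           
                                           
                                           


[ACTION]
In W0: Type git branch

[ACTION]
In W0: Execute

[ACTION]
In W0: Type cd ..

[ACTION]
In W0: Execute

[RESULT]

                                           
                                           
 ┏━━━━━━━━━━━━━━━━━━━━━━━━━━━━┓            
 ┃ T┏━━━━━━━━━━━━━━━━━━━━━━━━━━━━━━━━━━━━┓ 
 ┠──┃ HexEditor                          ┃ 
 ┃ke┠────────────────────────────────────┨ 
 ┃$ ┃00000000  74 74 74 74 74 74 74 74  3┃ 
 ┃He┃00000010  5b 9d 63 81 7d 18 bb bb  b┃ 
 ┃$ ┃00000020  55 71 52 87 79 70 28 19  4┃ 
 ┃42┃00000030  c5 d7 e5 d5 67 a6 d5 06  0┃ 
 ┃$ ┃00000040  a8 49 eb 42 88 1d ed 7a  e┃ 
 ┃  ┃00000050  f6 92 0e 0d 0d 0d 0d 0d  0┃ 
 ┃* ┃00000060  1d 1d 0f 0f 0f 0f 0f 0f  0┃ 
 ┃$ ┃00000070  d6 58 df 79 4a fa 28 38  f┃ 
 ┃  ┃00000080  63 14 51 16 13 a8 df df  d┃ 
 ┃$ ┃00000090  5d 5d                     ┃ 
 ┗━━┗━━━━━━━━━━━━━━━━━━━━━━━━━━━━━━━━━━━━┛ 
                                           
                                           
                                           
                                           


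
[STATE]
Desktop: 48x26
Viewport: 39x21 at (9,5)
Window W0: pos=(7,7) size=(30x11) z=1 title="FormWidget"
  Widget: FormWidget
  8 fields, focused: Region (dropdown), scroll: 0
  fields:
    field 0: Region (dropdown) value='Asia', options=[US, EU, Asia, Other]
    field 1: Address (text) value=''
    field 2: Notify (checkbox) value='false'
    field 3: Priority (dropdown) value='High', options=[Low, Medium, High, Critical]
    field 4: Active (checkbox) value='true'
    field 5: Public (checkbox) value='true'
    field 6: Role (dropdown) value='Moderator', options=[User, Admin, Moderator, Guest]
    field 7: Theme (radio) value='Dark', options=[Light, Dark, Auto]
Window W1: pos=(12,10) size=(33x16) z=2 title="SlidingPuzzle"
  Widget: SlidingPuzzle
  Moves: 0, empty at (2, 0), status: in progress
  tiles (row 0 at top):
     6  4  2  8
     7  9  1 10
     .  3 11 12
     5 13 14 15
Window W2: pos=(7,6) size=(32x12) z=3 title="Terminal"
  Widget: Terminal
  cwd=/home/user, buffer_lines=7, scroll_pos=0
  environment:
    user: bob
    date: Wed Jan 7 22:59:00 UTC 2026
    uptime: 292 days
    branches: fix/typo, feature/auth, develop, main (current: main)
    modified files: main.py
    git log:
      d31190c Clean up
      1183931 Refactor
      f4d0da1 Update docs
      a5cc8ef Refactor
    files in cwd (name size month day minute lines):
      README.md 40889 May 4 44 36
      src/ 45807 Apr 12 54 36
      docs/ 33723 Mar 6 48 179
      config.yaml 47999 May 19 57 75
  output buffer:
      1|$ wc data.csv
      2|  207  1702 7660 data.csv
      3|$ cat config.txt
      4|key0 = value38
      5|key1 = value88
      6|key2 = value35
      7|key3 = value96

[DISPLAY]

                                       
━━━━━━━━━━━━━━━━━━━━━━━━━━━━━┓         
Terminal                     ┃         
─────────────────────────────┨         
 wc data.csv                 ┃         
 207  1702 7660 data.csv     ┃━━━━━┓   
 cat config.txt              ┃     ┃   
ey0 = value38                ┃─────┨   
ey1 = value88                ┃     ┃   
ey2 = value35                ┃     ┃   
ey3 = value96                ┃     ┃   
 █                           ┃     ┃   
━━━━━━━━━━━━━━━━━━━━━━━━━━━━━┛     ┃   
   ┃│    │  3 │ 11 │ 12 │          ┃   
   ┃├────┼────┼────┼────┤          ┃   
   ┃│  5 │ 13 │ 14 │ 15 │          ┃   
   ┃└────┴────┴────┴────┘          ┃   
   ┃Moves: 0                       ┃   
   ┃                               ┃   
   ┃                               ┃   
   ┗━━━━━━━━━━━━━━━━━━━━━━━━━━━━━━━┛   


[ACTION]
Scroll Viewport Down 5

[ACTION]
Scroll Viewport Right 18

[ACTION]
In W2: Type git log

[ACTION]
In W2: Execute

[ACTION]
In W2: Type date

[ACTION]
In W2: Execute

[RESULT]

                                       
━━━━━━━━━━━━━━━━━━━━━━━━━━━━━┓         
Terminal                     ┃         
─────────────────────────────┨         
 git log                     ┃         
31190c Clean up              ┃━━━━━┓   
183931 Refactor              ┃     ┃   
4d0da1 Update docs           ┃─────┨   
5cc8ef Refactor              ┃     ┃   
 date                        ┃     ┃   
ed Jan 7 22:59:00 UTC 2026   ┃     ┃   
 █                           ┃     ┃   
━━━━━━━━━━━━━━━━━━━━━━━━━━━━━┛     ┃   
   ┃│    │  3 │ 11 │ 12 │          ┃   
   ┃├────┼────┼────┼────┤          ┃   
   ┃│  5 │ 13 │ 14 │ 15 │          ┃   
   ┃└────┴────┴────┴────┘          ┃   
   ┃Moves: 0                       ┃   
   ┃                               ┃   
   ┃                               ┃   
   ┗━━━━━━━━━━━━━━━━━━━━━━━━━━━━━━━┛   


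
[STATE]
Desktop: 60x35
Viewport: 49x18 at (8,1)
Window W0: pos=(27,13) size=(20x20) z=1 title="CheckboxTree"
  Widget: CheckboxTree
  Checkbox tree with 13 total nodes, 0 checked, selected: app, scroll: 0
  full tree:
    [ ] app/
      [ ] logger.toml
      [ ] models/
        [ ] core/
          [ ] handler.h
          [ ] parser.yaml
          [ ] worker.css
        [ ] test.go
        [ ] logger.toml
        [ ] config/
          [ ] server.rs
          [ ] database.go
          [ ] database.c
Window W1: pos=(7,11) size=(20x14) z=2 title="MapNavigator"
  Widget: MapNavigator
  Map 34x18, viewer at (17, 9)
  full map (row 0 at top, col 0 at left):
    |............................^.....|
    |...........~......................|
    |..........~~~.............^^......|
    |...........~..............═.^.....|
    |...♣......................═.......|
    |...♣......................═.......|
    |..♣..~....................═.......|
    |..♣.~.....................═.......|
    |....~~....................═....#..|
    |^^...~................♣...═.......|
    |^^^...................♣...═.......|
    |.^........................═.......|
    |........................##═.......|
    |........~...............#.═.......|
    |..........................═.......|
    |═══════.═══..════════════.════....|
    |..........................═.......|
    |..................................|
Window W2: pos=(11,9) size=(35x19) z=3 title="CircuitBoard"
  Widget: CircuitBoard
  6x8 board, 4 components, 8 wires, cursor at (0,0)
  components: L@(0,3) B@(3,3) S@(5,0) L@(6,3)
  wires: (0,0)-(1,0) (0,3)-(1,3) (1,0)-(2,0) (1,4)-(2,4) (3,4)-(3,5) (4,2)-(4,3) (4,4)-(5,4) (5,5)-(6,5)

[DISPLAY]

                                                 
                                                 
                                                 
                                                 
                                                 
                                                 
                                                 
                                                 
   ┏━━━━━━━━━━━━━━━━━━━━━━━━━━━━━━━━━┓           
   ┃ CircuitBoard                    ┃           
━━━┠─────────────────────────────────┨           
 Ma┃   0 1 2 3 4 5                   ┃           
───┃0  [.]          L                ┃┓          
...┃    │           │                ┃┃          
...┃1   ·           ·   ·            ┃┨          
...┃    │               │            ┃┃          
...┃2   ·               ·            ┃┃          
...┃                                 ┃┃          


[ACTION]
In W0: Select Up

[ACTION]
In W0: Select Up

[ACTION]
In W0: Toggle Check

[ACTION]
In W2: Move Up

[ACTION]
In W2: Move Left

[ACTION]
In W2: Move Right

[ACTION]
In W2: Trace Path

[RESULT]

                                                 
                                                 
                                                 
                                                 
                                                 
                                                 
                                                 
                                                 
   ┏━━━━━━━━━━━━━━━━━━━━━━━━━━━━━━━━━┓           
   ┃ CircuitBoard                    ┃           
━━━┠─────────────────────────────────┨           
 Ma┃   0 1 2 3 4 5                   ┃           
───┃0   ·  [.]      L                ┃┓          
...┃    │           │                ┃┃          
...┃1   ·           ·   ·            ┃┨          
...┃    │               │            ┃┃          
...┃2   ·               ·            ┃┃          
...┃                                 ┃┃          


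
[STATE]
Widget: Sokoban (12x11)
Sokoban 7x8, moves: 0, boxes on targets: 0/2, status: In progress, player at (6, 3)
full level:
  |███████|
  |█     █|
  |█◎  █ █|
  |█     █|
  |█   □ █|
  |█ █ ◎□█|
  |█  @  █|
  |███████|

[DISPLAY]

███████     
█     █     
█◎  █ █     
█     █     
█   □ █     
█ █ ◎□█     
█  @  █     
███████     
Moves: 0  0/
            
            


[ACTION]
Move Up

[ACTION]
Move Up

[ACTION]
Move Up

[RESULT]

███████     
█     █     
█◎  █ █     
█  @  █     
█   □ █     
█ █ ◎□█     
█     █     
███████     
Moves: 3  0/
            
            


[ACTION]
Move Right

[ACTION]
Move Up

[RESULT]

███████     
█     █     
█◎  █ █     
█   @ █     
█   □ █     
█ █ ◎□█     
█     █     
███████     
Moves: 4  0/
            
            


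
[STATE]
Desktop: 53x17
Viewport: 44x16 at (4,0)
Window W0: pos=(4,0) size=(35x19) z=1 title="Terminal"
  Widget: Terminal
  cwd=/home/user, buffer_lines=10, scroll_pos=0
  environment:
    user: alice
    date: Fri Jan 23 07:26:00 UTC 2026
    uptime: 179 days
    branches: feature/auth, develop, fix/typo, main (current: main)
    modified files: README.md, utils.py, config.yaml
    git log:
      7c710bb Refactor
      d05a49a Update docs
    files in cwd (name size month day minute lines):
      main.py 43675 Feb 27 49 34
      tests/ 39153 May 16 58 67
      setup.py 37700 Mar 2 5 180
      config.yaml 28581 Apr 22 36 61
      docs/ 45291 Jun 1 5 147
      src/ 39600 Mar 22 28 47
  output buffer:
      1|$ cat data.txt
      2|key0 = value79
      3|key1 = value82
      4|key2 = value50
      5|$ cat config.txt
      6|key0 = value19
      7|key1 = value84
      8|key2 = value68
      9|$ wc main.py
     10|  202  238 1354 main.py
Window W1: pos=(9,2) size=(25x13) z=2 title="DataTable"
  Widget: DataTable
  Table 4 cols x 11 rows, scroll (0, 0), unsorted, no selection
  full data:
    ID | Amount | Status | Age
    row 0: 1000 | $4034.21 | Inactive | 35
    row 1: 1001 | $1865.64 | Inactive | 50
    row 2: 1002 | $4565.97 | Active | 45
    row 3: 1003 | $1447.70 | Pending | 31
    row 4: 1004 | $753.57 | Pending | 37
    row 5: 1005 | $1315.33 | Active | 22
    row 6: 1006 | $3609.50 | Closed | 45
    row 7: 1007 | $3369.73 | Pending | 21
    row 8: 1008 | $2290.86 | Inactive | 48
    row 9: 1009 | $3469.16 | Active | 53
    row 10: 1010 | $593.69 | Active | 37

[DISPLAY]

┏━━━━━━━━━━━━━━━━━━━━━━━━━━━━━━━━━┓         
┃ Terminal                        ┃         
┠────┏━━━━━━━━━━━━━━━━━━━━━━━┓────┨         
┃$ ca┃ DataTable             ┃    ┃         
┃key0┠───────────────────────┨    ┃         
┃key1┃ID  │Amount  │Status  │┃    ┃         
┃key2┃────┼────────┼────────┼┃    ┃         
┃$ ca┃1000│$4034.21│Inactive│┃    ┃         
┃key0┃1001│$1865.64│Inactive│┃    ┃         
┃key1┃1002│$4565.97│Active  │┃    ┃         
┃key2┃1003│$1447.70│Pending │┃    ┃         
┃$ wc┃1004│$753.57 │Pending │┃    ┃         
┃  20┃1005│$1315.33│Active  │┃    ┃         
┃$ █ ┃1006│$3609.50│Closed  │┃    ┃         
┃    ┗━━━━━━━━━━━━━━━━━━━━━━━┛    ┃         
┃                                 ┃         


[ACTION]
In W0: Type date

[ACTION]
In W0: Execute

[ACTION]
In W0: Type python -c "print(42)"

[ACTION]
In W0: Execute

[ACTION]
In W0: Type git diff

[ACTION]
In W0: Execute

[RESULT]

┏━━━━━━━━━━━━━━━━━━━━━━━━━━━━━━━━━┓         
┃ Terminal                        ┃         
┠────┏━━━━━━━━━━━━━━━━━━━━━━━┓────┨         
┃key2┃ DataTable             ┃    ┃         
┃$ wc┠───────────────────────┨    ┃         
┃  20┃ID  │Amount  │Status  │┃    ┃         
┃$ da┃────┼────────┼────────┼┃    ┃         
┃Fri ┃1000│$4034.21│Inactive│┃    ┃         
┃$ py┃1001│$1865.64│Inactive│┃    ┃         
┃42  ┃1002│$4565.97│Active  │┃    ┃         
┃$ gi┃1003│$1447.70│Pending │┃    ┃         
┃diff┃1004│$753.57 │Pending │┃y   ┃         
┃--- ┃1005│$1315.33│Active  │┃    ┃         
┃+++ ┃1006│$3609.50│Closed  │┃    ┃         
┃@@ -┗━━━━━━━━━━━━━━━━━━━━━━━┛    ┃         
┃+# updated                       ┃         


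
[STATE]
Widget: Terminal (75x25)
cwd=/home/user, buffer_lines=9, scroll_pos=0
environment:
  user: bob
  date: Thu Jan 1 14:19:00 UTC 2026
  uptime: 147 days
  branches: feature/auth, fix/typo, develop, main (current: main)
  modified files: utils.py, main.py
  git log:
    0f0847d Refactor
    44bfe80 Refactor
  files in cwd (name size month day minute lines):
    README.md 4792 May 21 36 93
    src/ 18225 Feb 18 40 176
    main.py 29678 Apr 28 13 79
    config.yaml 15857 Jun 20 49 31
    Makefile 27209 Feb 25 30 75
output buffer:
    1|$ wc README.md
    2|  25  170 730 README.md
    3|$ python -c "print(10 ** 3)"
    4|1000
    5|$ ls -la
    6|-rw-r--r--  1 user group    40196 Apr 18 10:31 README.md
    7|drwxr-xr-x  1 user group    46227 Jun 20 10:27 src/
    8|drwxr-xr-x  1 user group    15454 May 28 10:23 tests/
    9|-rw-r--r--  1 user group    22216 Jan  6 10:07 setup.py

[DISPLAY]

$ wc README.md                                                             
  25  170 730 README.md                                                    
$ python -c "print(10 ** 3)"                                               
1000                                                                       
$ ls -la                                                                   
-rw-r--r--  1 user group    40196 Apr 18 10:31 README.md                   
drwxr-xr-x  1 user group    46227 Jun 20 10:27 src/                        
drwxr-xr-x  1 user group    15454 May 28 10:23 tests/                      
-rw-r--r--  1 user group    22216 Jan  6 10:07 setup.py                    
$ █                                                                        
                                                                           
                                                                           
                                                                           
                                                                           
                                                                           
                                                                           
                                                                           
                                                                           
                                                                           
                                                                           
                                                                           
                                                                           
                                                                           
                                                                           
                                                                           


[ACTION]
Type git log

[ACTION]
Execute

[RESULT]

$ wc README.md                                                             
  25  170 730 README.md                                                    
$ python -c "print(10 ** 3)"                                               
1000                                                                       
$ ls -la                                                                   
-rw-r--r--  1 user group    40196 Apr 18 10:31 README.md                   
drwxr-xr-x  1 user group    46227 Jun 20 10:27 src/                        
drwxr-xr-x  1 user group    15454 May 28 10:23 tests/                      
-rw-r--r--  1 user group    22216 Jan  6 10:07 setup.py                    
$ git log                                                                  
0f0847d Refactor                                                           
44bfe80 Refactor                                                           
$ █                                                                        
                                                                           
                                                                           
                                                                           
                                                                           
                                                                           
                                                                           
                                                                           
                                                                           
                                                                           
                                                                           
                                                                           
                                                                           


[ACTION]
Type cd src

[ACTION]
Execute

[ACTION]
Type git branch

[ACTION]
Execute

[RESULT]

$ wc README.md                                                             
  25  170 730 README.md                                                    
$ python -c "print(10 ** 3)"                                               
1000                                                                       
$ ls -la                                                                   
-rw-r--r--  1 user group    40196 Apr 18 10:31 README.md                   
drwxr-xr-x  1 user group    46227 Jun 20 10:27 src/                        
drwxr-xr-x  1 user group    15454 May 28 10:23 tests/                      
-rw-r--r--  1 user group    22216 Jan  6 10:07 setup.py                    
$ git log                                                                  
0f0847d Refactor                                                           
44bfe80 Refactor                                                           
$ cd src                                                                   
                                                                           
$ git branch                                                               
  feature/auth                                                             
  fix/typo                                                                 
  develop                                                                  
* main                                                                     
$ █                                                                        
                                                                           
                                                                           
                                                                           
                                                                           
                                                                           


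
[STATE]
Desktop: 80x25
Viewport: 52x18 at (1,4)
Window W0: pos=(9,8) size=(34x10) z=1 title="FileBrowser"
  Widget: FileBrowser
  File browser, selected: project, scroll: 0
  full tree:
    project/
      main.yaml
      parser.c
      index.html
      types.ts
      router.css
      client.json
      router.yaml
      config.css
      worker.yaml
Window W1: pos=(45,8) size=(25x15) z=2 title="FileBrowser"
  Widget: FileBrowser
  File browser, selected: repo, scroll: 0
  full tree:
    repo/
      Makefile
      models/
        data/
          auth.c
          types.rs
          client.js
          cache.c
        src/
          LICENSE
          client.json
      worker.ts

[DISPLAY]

                                                    
                                                    
                                                    
                                                    
        ┏━━━━━━━━━━━━━━━━━━━━━━━━━━━━━━━━┓  ┏━━━━━━━
        ┃ FileBrowser                    ┃  ┃ FileBr
        ┠────────────────────────────────┨  ┠───────
        ┃> [-] project/                  ┃  ┃> [-] r
        ┃    main.yaml                   ┃  ┃    Mak
        ┃    parser.c                    ┃  ┃    [+]
        ┃    index.html                  ┃  ┃    wor
        ┃    types.ts                    ┃  ┃       
        ┃    router.css                  ┃  ┃       
        ┗━━━━━━━━━━━━━━━━━━━━━━━━━━━━━━━━┛  ┃       
                                            ┃       
                                            ┃       
                                            ┃       
                                            ┃       


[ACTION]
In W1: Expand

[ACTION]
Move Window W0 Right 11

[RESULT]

                                                    
                                                    
                                                    
                                                    
                   ┏━━━━━━━━━━━━━━━━━━━━━━━━┏━━━━━━━
                   ┃ FileBrowser            ┃ FileBr
                   ┠────────────────────────┠───────
                   ┃> [-] project/          ┃> [-] r
                   ┃    main.yaml           ┃    Mak
                   ┃    parser.c            ┃    [+]
                   ┃    index.html          ┃    wor
                   ┃    types.ts            ┃       
                   ┃    router.css          ┃       
                   ┗━━━━━━━━━━━━━━━━━━━━━━━━┃       
                                            ┃       
                                            ┃       
                                            ┃       
                                            ┃       


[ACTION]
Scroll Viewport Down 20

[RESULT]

                                                    
                   ┏━━━━━━━━━━━━━━━━━━━━━━━━┏━━━━━━━
                   ┃ FileBrowser            ┃ FileBr
                   ┠────────────────────────┠───────
                   ┃> [-] project/          ┃> [-] r
                   ┃    main.yaml           ┃    Mak
                   ┃    parser.c            ┃    [+]
                   ┃    index.html          ┃    wor
                   ┃    types.ts            ┃       
                   ┃    router.css          ┃       
                   ┗━━━━━━━━━━━━━━━━━━━━━━━━┃       
                                            ┃       
                                            ┃       
                                            ┃       
                                            ┃       
                                            ┗━━━━━━━
                                                    
                                                    


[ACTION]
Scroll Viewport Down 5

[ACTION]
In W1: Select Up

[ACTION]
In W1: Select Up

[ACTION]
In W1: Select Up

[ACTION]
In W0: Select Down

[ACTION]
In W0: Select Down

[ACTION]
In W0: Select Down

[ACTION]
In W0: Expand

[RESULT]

                                                    
                   ┏━━━━━━━━━━━━━━━━━━━━━━━━┏━━━━━━━
                   ┃ FileBrowser            ┃ FileBr
                   ┠────────────────────────┠───────
                   ┃  [-] project/          ┃> [-] r
                   ┃    main.yaml           ┃    Mak
                   ┃    parser.c            ┃    [+]
                   ┃  > index.html          ┃    wor
                   ┃    types.ts            ┃       
                   ┃    router.css          ┃       
                   ┗━━━━━━━━━━━━━━━━━━━━━━━━┃       
                                            ┃       
                                            ┃       
                                            ┃       
                                            ┃       
                                            ┗━━━━━━━
                                                    
                                                    
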